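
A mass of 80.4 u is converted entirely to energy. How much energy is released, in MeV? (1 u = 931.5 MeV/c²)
E = mc² = 74890 MeV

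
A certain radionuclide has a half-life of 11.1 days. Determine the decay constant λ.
λ = ln(2)/t½ = 0.06245 day⁻¹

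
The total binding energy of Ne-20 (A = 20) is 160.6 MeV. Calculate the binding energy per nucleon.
B.E./A = 160.6/20 = 8.03 MeV/nucleon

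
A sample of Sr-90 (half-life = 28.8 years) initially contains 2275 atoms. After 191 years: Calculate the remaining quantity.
N = N₀(1/2)^(t/t½) = 22.94 atoms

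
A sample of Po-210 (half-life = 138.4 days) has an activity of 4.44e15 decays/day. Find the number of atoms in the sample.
N = A/λ = 8.865e17 atoms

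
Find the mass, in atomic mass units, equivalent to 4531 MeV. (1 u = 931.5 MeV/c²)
m = E/c² = 4.864 u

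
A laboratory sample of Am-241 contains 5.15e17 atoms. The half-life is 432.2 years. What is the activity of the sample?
A = λN = 8.259e14 decays/year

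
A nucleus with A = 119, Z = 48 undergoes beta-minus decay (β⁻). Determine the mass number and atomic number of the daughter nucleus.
Daughter: A = 119, Z = 49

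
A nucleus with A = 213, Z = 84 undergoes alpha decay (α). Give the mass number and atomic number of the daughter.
Daughter: A = 209, Z = 82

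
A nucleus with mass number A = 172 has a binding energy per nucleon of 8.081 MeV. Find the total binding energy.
B.E. = 8.081 × 172 = 1390 MeV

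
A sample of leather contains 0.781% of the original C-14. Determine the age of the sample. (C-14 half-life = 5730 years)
Age = t½ × log₂(1/ratio) = 40110 years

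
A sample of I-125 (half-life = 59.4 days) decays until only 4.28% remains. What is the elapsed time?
t = t½ × log₂(N₀/N) = 270 days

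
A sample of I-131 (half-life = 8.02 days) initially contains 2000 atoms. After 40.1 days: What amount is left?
N = N₀(1/2)^(t/t½) = 62.5 atoms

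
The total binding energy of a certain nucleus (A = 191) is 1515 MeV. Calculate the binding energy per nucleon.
B.E./A = 1515/191 = 7.932 MeV/nucleon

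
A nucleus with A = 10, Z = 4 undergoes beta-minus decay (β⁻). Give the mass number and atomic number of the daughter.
Daughter: A = 10, Z = 5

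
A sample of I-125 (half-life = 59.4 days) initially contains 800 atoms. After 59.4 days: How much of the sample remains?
N = N₀(1/2)^(t/t½) = 400 atoms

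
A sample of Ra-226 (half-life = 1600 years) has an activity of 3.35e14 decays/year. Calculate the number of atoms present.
N = A/λ = 7.733e17 atoms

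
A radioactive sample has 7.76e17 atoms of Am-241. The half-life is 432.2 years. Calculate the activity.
A = λN = 1.245e15 decays/year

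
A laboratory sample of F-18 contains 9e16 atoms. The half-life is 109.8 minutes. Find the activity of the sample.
A = λN = 5.682e14 decays/minute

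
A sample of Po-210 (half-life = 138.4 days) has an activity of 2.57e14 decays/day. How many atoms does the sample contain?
N = A/λ = 5.131e16 atoms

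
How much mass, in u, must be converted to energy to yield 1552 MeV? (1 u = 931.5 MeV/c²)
m = E/c² = 1.666 u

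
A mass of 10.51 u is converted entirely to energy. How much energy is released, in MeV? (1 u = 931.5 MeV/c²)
E = mc² = 9790 MeV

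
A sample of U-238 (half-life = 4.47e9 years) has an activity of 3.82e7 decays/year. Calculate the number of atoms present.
N = A/λ = 2.463e17 atoms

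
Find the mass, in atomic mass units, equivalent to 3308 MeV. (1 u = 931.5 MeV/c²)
m = E/c² = 3.551 u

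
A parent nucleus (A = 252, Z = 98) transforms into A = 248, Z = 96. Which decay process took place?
ΔA = -4, ΔZ = -2 ⇒ alpha decay (α)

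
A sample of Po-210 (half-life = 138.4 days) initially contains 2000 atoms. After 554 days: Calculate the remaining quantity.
N = N₀(1/2)^(t/t½) = 124.7 atoms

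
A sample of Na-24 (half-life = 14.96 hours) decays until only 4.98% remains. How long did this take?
t = t½ × log₂(N₀/N) = 64.74 hours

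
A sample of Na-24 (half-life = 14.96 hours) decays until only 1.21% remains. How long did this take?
t = t½ × log₂(N₀/N) = 95.28 hours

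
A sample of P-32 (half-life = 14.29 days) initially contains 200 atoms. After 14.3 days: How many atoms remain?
N = N₀(1/2)^(t/t½) = 99.95 atoms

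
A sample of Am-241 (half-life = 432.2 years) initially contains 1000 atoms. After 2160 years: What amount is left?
N = N₀(1/2)^(t/t½) = 31.3 atoms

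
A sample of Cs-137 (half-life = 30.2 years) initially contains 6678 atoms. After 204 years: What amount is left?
N = N₀(1/2)^(t/t½) = 61.83 atoms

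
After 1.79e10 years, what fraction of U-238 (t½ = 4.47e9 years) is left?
N/N₀ = (1/2)^(t/t½) = 0.06231 = 6.23%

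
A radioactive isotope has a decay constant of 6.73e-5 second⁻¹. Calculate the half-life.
t½ = ln(2)/λ = 10300 seconds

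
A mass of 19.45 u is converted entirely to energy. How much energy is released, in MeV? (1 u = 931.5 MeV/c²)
E = mc² = 18120 MeV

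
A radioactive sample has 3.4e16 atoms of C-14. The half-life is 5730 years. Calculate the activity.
A = λN = 4.113e12 decays/year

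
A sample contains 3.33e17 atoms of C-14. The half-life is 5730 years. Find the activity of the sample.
A = λN = 4.028e13 decays/year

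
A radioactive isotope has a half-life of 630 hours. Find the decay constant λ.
λ = ln(2)/t½ = 0.0011 hour⁻¹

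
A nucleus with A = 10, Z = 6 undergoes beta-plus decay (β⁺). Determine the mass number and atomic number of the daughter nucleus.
Daughter: A = 10, Z = 5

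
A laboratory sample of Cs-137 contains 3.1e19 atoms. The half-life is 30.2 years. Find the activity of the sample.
A = λN = 7.115e17 decays/year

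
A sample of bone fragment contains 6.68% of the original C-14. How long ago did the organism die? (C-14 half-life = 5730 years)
Age = t½ × log₂(1/ratio) = 22370 years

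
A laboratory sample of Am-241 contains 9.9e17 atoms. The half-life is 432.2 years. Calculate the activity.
A = λN = 1.588e15 decays/year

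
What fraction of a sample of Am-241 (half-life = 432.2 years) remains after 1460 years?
N/N₀ = (1/2)^(t/t½) = 0.09618 = 9.62%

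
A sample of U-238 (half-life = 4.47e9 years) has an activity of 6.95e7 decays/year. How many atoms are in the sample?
N = A/λ = 4.482e17 atoms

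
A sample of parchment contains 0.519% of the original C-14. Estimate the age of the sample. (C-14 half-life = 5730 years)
Age = t½ × log₂(1/ratio) = 43490 years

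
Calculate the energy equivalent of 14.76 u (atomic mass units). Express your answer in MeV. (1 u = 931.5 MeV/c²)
E = mc² = 13750 MeV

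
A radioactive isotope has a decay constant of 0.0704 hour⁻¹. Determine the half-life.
t½ = ln(2)/λ = 9.846 hours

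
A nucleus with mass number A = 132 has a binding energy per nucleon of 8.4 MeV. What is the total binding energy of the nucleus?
B.E. = 8.4 × 132 = 1109 MeV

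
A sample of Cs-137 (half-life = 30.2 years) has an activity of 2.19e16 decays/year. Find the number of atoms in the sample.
N = A/λ = 9.542e17 atoms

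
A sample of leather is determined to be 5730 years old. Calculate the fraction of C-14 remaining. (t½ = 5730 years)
N/N₀ = (1/2)^(t/t½) = 0.5 = 50%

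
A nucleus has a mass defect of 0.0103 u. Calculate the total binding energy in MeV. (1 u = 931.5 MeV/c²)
B.E. = Δm × 931.5 = 9.594 MeV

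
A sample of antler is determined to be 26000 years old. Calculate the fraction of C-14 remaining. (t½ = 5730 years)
N/N₀ = (1/2)^(t/t½) = 0.04306 = 4.31%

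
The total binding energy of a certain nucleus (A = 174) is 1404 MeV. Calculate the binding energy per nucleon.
B.E./A = 1404/174 = 8.069 MeV/nucleon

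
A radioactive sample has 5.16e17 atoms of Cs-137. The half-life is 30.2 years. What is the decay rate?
A = λN = 1.184e16 decays/year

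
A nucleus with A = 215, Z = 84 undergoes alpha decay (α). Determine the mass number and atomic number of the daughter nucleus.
Daughter: A = 211, Z = 82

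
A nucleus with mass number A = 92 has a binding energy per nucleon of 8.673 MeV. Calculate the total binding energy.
B.E. = 8.673 × 92 = 797.9 MeV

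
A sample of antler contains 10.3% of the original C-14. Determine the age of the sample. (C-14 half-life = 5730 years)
Age = t½ × log₂(1/ratio) = 18790 years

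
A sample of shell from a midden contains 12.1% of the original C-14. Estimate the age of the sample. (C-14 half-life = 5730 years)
Age = t½ × log₂(1/ratio) = 17460 years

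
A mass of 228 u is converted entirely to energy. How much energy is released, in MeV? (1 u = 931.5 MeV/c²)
E = mc² = 2.124e5 MeV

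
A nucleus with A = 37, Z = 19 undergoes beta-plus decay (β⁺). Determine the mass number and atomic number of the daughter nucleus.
Daughter: A = 37, Z = 18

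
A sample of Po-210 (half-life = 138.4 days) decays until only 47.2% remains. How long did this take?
t = t½ × log₂(N₀/N) = 149.9 days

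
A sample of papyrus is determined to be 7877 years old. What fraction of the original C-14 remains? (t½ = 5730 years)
N/N₀ = (1/2)^(t/t½) = 0.3856 = 38.6%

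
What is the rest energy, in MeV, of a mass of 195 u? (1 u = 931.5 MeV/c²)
E = mc² = 1.816e5 MeV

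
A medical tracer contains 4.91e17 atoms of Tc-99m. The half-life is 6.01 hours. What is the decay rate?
A = λN = 5.663e16 decays/hour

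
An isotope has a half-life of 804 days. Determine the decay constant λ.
λ = ln(2)/t½ = 8.621e-4 day⁻¹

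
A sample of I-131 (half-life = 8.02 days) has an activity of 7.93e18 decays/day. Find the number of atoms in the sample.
N = A/λ = 9.175e19 atoms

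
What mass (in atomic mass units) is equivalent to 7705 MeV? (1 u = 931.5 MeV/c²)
m = E/c² = 8.272 u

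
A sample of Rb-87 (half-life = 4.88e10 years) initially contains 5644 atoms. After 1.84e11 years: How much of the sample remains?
N = N₀(1/2)^(t/t½) = 413.6 atoms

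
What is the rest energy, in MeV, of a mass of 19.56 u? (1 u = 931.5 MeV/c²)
E = mc² = 18220 MeV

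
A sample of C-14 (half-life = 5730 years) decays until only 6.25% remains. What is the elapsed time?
t = t½ × log₂(N₀/N) = 22920 years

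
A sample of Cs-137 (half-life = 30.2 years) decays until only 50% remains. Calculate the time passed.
t = t½ × log₂(N₀/N) = 30.2 years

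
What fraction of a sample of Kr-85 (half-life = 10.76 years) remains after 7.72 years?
N/N₀ = (1/2)^(t/t½) = 0.6082 = 60.8%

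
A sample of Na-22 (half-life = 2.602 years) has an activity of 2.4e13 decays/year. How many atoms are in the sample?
N = A/λ = 9.009e13 atoms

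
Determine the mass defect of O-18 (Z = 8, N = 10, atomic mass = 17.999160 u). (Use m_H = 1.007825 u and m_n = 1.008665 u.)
Δm = Z·m_H + N·m_n − M = 0.1501 u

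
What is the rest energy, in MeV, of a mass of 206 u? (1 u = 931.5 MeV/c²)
E = mc² = 1.919e5 MeV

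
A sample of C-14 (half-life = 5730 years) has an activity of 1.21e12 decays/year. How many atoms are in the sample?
N = A/λ = 1e16 atoms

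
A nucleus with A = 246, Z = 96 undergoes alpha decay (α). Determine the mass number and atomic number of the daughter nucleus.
Daughter: A = 242, Z = 94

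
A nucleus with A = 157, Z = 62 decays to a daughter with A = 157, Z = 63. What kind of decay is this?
ΔA = 0, ΔZ = +1 ⇒ beta-minus decay (β⁻)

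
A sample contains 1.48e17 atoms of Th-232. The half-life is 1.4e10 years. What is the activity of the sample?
A = λN = 7.328e6 decays/year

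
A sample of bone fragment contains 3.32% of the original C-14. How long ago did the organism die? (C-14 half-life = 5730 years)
Age = t½ × log₂(1/ratio) = 28150 years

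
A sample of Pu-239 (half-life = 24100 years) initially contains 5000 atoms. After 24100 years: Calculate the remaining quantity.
N = N₀(1/2)^(t/t½) = 2500 atoms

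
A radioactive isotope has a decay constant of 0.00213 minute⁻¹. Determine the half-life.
t½ = ln(2)/λ = 325.4 minutes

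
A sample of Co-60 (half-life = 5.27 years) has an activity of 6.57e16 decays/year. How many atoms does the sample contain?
N = A/λ = 4.995e17 atoms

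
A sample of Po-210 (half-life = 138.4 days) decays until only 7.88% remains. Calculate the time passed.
t = t½ × log₂(N₀/N) = 507.3 days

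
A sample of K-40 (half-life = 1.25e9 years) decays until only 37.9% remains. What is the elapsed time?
t = t½ × log₂(N₀/N) = 1.75e9 years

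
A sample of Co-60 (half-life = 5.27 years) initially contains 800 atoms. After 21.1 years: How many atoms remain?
N = N₀(1/2)^(t/t½) = 49.87 atoms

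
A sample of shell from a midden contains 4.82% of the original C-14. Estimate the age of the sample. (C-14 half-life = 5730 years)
Age = t½ × log₂(1/ratio) = 25070 years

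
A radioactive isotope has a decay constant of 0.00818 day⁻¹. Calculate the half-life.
t½ = ln(2)/λ = 84.74 days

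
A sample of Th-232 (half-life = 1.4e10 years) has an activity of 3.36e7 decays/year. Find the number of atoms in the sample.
N = A/λ = 6.786e17 atoms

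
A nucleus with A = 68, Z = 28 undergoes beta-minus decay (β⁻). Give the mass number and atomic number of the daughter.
Daughter: A = 68, Z = 29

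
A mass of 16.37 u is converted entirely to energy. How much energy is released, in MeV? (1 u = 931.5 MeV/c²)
E = mc² = 15250 MeV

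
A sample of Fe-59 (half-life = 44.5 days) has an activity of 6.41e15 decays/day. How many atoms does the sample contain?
N = A/λ = 4.115e17 atoms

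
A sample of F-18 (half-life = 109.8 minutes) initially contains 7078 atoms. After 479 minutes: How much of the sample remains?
N = N₀(1/2)^(t/t½) = 344.1 atoms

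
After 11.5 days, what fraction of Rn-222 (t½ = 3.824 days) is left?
N/N₀ = (1/2)^(t/t½) = 0.1244 = 12.4%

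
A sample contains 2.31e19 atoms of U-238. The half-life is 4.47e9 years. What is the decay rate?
A = λN = 3.582e9 decays/year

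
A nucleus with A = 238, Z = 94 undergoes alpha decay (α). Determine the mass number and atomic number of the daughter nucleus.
Daughter: A = 234, Z = 92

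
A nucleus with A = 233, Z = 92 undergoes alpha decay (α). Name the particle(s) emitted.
α particle = ⁴₂He (2 protons + 2 neutrons)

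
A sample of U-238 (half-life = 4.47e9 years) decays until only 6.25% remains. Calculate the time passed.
t = t½ × log₂(N₀/N) = 1.788e10 years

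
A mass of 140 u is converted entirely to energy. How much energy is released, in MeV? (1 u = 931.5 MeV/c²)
E = mc² = 1.304e5 MeV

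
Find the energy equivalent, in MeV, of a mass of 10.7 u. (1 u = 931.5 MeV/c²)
E = mc² = 9967 MeV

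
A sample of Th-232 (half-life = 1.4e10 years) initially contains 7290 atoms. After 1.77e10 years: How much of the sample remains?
N = N₀(1/2)^(t/t½) = 3035 atoms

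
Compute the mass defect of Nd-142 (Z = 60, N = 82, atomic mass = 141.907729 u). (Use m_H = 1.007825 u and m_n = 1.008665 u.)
Δm = Z·m_H + N·m_n − M = 1.272 u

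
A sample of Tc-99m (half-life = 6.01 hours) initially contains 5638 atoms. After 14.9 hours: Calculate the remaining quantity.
N = N₀(1/2)^(t/t½) = 1011 atoms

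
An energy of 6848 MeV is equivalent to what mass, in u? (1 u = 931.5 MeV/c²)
m = E/c² = 7.352 u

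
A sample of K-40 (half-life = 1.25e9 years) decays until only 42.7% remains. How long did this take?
t = t½ × log₂(N₀/N) = 1.535e9 years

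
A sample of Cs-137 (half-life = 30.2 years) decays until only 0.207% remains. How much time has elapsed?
t = t½ × log₂(N₀/N) = 269.3 years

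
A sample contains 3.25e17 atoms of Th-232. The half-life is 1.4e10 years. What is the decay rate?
A = λN = 1.609e7 decays/year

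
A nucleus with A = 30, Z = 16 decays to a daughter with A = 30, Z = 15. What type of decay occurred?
ΔA = 0, ΔZ = -1 ⇒ beta-plus decay (β⁺) or electron capture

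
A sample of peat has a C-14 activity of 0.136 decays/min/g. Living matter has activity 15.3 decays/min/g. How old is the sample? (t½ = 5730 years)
Age = t½ × log₂(A₀/A) = 39040 years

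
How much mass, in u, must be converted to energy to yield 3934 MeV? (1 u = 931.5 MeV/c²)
m = E/c² = 4.223 u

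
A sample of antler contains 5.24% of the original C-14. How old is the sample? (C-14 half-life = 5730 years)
Age = t½ × log₂(1/ratio) = 24380 years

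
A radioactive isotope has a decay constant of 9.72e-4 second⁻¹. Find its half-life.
t½ = ln(2)/λ = 713.1 seconds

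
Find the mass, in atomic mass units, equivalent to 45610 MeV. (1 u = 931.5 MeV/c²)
m = E/c² = 48.96 u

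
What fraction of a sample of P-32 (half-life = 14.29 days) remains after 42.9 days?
N/N₀ = (1/2)^(t/t½) = 0.1248 = 12.5%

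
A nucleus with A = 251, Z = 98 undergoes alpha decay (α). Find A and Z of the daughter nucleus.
Daughter: A = 247, Z = 96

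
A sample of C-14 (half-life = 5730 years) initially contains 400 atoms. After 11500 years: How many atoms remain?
N = N₀(1/2)^(t/t½) = 99.52 atoms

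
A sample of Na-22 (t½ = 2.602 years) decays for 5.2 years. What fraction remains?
N/N₀ = (1/2)^(t/t½) = 0.2503 = 25%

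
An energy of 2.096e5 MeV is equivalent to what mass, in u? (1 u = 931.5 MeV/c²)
m = E/c² = 225 u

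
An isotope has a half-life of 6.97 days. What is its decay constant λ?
λ = ln(2)/t½ = 0.09945 day⁻¹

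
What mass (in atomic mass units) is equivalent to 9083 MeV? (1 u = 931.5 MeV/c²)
m = E/c² = 9.751 u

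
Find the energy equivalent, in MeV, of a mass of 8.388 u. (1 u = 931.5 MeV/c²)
E = mc² = 7813 MeV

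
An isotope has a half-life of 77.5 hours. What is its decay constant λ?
λ = ln(2)/t½ = 0.008944 hour⁻¹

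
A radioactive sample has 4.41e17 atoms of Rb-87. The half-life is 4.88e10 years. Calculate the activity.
A = λN = 6.264e6 decays/year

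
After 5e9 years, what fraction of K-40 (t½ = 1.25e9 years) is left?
N/N₀ = (1/2)^(t/t½) = 0.0625 = 6.25%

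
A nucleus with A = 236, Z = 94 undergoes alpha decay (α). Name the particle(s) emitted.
α particle = ⁴₂He (2 protons + 2 neutrons)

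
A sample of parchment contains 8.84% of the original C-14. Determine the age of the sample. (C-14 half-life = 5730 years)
Age = t½ × log₂(1/ratio) = 20050 years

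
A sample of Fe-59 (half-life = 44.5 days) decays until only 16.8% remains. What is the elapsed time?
t = t½ × log₂(N₀/N) = 114.5 days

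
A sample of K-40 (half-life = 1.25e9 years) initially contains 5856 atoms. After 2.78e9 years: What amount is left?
N = N₀(1/2)^(t/t½) = 1253 atoms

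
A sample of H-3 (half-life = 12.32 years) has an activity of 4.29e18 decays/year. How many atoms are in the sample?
N = A/λ = 7.625e19 atoms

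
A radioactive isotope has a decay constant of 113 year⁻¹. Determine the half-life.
t½ = ln(2)/λ = 0.006134 years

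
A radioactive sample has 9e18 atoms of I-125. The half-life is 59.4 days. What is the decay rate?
A = λN = 1.05e17 decays/day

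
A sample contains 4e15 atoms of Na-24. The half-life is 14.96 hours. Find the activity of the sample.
A = λN = 1.853e14 decays/hour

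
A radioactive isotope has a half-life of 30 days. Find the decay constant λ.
λ = ln(2)/t½ = 0.0231 day⁻¹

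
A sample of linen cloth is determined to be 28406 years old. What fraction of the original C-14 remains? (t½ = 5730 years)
N/N₀ = (1/2)^(t/t½) = 0.03219 = 3.22%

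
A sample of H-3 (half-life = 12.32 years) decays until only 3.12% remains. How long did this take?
t = t½ × log₂(N₀/N) = 61.63 years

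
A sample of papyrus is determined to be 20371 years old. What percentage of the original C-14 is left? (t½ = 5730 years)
N/N₀ = (1/2)^(t/t½) = 0.08507 = 8.51%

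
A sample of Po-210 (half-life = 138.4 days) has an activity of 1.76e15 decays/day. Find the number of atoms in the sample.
N = A/λ = 3.514e17 atoms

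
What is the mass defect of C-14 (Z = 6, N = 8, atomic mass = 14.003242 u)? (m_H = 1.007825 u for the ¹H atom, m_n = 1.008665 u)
Δm = Z·m_H + N·m_n − M = 0.113 u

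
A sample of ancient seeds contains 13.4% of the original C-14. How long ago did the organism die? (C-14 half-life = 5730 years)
Age = t½ × log₂(1/ratio) = 16620 years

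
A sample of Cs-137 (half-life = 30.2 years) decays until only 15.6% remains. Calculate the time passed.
t = t½ × log₂(N₀/N) = 80.95 years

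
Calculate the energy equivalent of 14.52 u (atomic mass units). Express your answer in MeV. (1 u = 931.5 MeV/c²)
E = mc² = 13530 MeV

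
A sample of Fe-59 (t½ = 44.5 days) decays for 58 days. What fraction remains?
N/N₀ = (1/2)^(t/t½) = 0.4052 = 40.5%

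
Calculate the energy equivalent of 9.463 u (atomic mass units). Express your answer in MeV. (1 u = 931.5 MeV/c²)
E = mc² = 8815 MeV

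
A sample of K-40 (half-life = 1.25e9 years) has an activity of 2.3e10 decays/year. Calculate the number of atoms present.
N = A/λ = 4.148e19 atoms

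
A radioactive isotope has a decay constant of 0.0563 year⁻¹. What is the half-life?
t½ = ln(2)/λ = 12.31 years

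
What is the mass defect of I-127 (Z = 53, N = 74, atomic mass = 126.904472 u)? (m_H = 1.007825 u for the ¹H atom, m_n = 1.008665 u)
Δm = Z·m_H + N·m_n − M = 1.151 u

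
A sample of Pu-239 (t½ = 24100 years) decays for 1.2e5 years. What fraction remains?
N/N₀ = (1/2)^(t/t½) = 0.0317 = 3.17%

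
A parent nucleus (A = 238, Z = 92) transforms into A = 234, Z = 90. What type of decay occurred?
ΔA = -4, ΔZ = -2 ⇒ alpha decay (α)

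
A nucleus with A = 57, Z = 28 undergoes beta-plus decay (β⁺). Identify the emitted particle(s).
β⁺: positron (e⁺) + neutrino (νₑ)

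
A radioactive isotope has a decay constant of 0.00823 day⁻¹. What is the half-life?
t½ = ln(2)/λ = 84.22 days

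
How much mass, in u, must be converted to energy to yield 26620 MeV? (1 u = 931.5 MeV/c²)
m = E/c² = 28.58 u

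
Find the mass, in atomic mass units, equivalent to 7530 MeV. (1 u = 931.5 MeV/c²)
m = E/c² = 8.084 u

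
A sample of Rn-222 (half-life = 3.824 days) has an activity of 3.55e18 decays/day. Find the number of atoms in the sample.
N = A/λ = 1.958e19 atoms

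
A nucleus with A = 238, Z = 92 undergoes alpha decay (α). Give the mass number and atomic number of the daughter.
Daughter: A = 234, Z = 90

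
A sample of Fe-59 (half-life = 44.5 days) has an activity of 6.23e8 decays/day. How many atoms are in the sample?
N = A/λ = 4e10 atoms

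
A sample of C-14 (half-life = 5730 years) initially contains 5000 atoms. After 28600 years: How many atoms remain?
N = N₀(1/2)^(t/t½) = 157.2 atoms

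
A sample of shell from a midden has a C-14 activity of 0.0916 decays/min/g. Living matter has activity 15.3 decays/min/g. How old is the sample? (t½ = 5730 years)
Age = t½ × log₂(A₀/A) = 42310 years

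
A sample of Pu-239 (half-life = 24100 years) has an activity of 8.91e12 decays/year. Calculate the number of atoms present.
N = A/λ = 3.098e17 atoms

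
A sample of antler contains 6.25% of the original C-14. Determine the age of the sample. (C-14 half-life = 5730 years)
Age = t½ × log₂(1/ratio) = 22920 years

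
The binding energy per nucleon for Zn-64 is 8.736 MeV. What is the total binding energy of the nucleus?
B.E. = 8.736 × 64 = 559.1 MeV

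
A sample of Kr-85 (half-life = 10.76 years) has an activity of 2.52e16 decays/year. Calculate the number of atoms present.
N = A/λ = 3.912e17 atoms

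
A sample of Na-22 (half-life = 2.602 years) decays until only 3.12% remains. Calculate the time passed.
t = t½ × log₂(N₀/N) = 13.02 years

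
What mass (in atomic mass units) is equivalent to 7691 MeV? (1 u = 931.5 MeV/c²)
m = E/c² = 8.257 u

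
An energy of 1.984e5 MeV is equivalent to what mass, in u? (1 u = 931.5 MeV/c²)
m = E/c² = 213 u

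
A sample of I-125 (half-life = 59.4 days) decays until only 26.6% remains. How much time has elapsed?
t = t½ × log₂(N₀/N) = 113.5 days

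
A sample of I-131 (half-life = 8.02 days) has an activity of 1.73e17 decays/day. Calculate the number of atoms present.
N = A/λ = 2.002e18 atoms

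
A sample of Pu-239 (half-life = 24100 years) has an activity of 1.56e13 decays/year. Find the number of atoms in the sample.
N = A/λ = 5.424e17 atoms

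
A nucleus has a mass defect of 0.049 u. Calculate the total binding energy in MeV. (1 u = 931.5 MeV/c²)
B.E. = Δm × 931.5 = 45.64 MeV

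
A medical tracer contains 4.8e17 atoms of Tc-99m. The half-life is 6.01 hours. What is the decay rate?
A = λN = 5.536e16 decays/hour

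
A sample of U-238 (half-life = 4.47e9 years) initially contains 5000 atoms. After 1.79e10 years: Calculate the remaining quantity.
N = N₀(1/2)^(t/t½) = 311.5 atoms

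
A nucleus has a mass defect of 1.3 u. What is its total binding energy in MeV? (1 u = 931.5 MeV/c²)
B.E. = Δm × 931.5 = 1211 MeV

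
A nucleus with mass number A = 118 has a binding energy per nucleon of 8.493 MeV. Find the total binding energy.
B.E. = 8.493 × 118 = 1002 MeV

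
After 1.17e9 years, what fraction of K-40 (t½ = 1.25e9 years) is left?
N/N₀ = (1/2)^(t/t½) = 0.5227 = 52.3%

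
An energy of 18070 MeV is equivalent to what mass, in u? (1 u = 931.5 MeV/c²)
m = E/c² = 19.4 u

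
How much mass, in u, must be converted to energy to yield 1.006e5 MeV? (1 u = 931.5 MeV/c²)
m = E/c² = 108 u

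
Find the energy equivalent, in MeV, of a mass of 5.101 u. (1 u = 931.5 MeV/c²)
E = mc² = 4752 MeV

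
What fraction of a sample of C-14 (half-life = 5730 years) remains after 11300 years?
N/N₀ = (1/2)^(t/t½) = 0.2549 = 25.5%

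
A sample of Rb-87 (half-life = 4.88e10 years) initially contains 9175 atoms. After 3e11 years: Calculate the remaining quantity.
N = N₀(1/2)^(t/t½) = 129.4 atoms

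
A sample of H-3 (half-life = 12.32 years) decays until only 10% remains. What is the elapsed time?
t = t½ × log₂(N₀/N) = 40.93 years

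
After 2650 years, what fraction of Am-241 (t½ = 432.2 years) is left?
N/N₀ = (1/2)^(t/t½) = 0.01426 = 1.43%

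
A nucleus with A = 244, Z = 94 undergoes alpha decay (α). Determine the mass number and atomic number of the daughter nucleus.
Daughter: A = 240, Z = 92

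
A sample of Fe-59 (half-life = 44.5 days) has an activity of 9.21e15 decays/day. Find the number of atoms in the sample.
N = A/λ = 5.913e17 atoms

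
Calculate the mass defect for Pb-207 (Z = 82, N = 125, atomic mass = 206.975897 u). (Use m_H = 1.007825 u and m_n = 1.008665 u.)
Δm = Z·m_H + N·m_n − M = 1.749 u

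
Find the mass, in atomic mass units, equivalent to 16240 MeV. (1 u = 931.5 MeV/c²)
m = E/c² = 17.43 u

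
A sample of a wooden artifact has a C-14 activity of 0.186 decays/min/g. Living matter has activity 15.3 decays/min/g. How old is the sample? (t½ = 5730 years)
Age = t½ × log₂(A₀/A) = 36450 years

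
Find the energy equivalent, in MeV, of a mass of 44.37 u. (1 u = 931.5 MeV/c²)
E = mc² = 41330 MeV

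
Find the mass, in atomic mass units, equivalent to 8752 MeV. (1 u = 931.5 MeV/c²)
m = E/c² = 9.396 u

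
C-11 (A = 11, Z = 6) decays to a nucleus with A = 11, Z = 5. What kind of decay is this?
ΔA = 0, ΔZ = -1 ⇒ beta-plus decay (β⁺) or electron capture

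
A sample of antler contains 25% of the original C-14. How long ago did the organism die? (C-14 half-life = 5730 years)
Age = t½ × log₂(1/ratio) = 11460 years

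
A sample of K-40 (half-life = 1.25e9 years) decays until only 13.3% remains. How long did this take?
t = t½ × log₂(N₀/N) = 3.638e9 years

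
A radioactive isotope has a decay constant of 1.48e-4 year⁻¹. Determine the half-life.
t½ = ln(2)/λ = 4683 years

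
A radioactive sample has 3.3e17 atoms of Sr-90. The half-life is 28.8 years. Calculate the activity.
A = λN = 7.942e15 decays/year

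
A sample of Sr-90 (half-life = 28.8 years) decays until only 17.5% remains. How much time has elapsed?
t = t½ × log₂(N₀/N) = 72.42 years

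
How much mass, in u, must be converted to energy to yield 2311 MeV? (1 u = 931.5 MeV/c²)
m = E/c² = 2.481 u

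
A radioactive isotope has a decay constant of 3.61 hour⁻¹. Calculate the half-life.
t½ = ln(2)/λ = 0.192 hours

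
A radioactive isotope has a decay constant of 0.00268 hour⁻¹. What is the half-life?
t½ = ln(2)/λ = 258.6 hours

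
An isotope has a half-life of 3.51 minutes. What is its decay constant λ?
λ = ln(2)/t½ = 0.1975 minute⁻¹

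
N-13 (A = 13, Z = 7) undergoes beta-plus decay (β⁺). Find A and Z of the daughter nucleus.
Daughter: A = 13, Z = 6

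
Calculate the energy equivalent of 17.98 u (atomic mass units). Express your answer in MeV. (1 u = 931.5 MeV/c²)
E = mc² = 16750 MeV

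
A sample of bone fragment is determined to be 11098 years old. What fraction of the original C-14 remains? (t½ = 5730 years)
N/N₀ = (1/2)^(t/t½) = 0.2612 = 26.1%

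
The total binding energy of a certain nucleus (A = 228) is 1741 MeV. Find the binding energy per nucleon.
B.E./A = 1741/228 = 7.636 MeV/nucleon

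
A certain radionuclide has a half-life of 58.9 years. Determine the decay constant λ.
λ = ln(2)/t½ = 0.01177 year⁻¹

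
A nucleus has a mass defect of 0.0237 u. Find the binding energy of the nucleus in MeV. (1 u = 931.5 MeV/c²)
B.E. = Δm × 931.5 = 22.08 MeV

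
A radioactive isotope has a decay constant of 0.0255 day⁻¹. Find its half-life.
t½ = ln(2)/λ = 27.18 days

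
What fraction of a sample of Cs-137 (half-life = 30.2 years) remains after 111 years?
N/N₀ = (1/2)^(t/t½) = 0.07826 = 7.83%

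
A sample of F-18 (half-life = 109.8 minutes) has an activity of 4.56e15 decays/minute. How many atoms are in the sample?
N = A/λ = 7.223e17 atoms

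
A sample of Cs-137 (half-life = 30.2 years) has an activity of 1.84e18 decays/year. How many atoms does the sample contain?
N = A/λ = 8.017e19 atoms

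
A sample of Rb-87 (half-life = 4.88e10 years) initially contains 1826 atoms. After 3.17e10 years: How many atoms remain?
N = N₀(1/2)^(t/t½) = 1164 atoms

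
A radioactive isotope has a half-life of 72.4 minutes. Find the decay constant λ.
λ = ln(2)/t½ = 0.009574 minute⁻¹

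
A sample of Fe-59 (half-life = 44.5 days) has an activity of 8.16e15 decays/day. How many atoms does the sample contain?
N = A/λ = 5.239e17 atoms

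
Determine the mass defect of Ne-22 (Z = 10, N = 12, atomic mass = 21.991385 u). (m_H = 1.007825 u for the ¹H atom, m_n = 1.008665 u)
Δm = Z·m_H + N·m_n − M = 0.1908 u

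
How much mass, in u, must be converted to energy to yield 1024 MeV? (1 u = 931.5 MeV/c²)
m = E/c² = 1.099 u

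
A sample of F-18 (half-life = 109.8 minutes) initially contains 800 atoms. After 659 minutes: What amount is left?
N = N₀(1/2)^(t/t½) = 12.48 atoms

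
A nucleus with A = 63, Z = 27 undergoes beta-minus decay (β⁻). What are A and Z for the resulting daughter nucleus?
Daughter: A = 63, Z = 28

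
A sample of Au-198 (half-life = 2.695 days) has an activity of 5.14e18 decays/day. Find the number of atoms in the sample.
N = A/λ = 1.998e19 atoms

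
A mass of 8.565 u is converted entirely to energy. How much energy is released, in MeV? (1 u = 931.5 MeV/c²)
E = mc² = 7978 MeV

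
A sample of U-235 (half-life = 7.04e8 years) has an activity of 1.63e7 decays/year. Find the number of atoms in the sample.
N = A/λ = 1.656e16 atoms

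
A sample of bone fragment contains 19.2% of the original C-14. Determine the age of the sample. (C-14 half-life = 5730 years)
Age = t½ × log₂(1/ratio) = 13640 years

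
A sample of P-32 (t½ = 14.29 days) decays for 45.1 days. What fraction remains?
N/N₀ = (1/2)^(t/t½) = 0.1122 = 11.2%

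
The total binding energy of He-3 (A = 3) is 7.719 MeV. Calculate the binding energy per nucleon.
B.E./A = 7.719/3 = 2.573 MeV/nucleon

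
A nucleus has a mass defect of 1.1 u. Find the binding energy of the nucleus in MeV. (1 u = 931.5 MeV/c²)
B.E. = Δm × 931.5 = 1025 MeV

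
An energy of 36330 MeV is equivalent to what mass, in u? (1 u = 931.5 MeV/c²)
m = E/c² = 39 u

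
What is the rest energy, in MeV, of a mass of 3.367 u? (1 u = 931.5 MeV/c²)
E = mc² = 3136 MeV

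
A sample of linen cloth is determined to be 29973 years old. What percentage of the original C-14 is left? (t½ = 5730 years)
N/N₀ = (1/2)^(t/t½) = 0.02663 = 2.66%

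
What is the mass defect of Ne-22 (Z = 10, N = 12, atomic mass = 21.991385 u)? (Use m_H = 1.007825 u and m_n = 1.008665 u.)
Δm = Z·m_H + N·m_n − M = 0.1908 u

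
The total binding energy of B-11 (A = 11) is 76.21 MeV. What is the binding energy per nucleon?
B.E./A = 76.21/11 = 6.928 MeV/nucleon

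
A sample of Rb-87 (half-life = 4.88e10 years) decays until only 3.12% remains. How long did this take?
t = t½ × log₂(N₀/N) = 2.441e11 years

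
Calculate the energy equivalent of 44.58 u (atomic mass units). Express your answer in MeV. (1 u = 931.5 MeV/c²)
E = mc² = 41530 MeV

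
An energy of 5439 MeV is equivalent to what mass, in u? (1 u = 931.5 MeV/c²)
m = E/c² = 5.839 u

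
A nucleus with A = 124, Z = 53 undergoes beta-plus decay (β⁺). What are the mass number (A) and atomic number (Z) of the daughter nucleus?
Daughter: A = 124, Z = 52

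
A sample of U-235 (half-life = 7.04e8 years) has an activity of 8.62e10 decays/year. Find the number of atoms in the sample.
N = A/λ = 8.755e19 atoms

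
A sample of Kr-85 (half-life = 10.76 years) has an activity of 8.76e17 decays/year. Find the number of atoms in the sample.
N = A/λ = 1.36e19 atoms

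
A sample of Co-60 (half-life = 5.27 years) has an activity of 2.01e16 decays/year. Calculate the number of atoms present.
N = A/λ = 1.528e17 atoms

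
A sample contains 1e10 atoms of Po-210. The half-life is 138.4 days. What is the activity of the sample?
A = λN = 5.008e7 decays/day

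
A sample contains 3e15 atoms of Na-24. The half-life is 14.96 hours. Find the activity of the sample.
A = λN = 1.39e14 decays/hour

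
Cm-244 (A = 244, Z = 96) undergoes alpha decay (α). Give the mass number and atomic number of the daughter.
Daughter: A = 240, Z = 94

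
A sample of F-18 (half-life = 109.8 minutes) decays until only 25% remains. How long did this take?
t = t½ × log₂(N₀/N) = 219.6 minutes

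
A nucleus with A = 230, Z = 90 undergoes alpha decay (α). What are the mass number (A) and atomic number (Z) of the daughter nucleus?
Daughter: A = 226, Z = 88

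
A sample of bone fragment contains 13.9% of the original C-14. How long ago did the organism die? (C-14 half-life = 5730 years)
Age = t½ × log₂(1/ratio) = 16310 years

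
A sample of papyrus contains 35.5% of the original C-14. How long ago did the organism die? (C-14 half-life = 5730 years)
Age = t½ × log₂(1/ratio) = 8561 years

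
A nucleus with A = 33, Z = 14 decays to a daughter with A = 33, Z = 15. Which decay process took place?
ΔA = 0, ΔZ = +1 ⇒ beta-minus decay (β⁻)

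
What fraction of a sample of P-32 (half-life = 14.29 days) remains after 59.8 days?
N/N₀ = (1/2)^(t/t½) = 0.05499 = 5.5%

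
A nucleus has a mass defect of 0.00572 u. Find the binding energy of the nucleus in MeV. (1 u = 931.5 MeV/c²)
B.E. = Δm × 931.5 = 5.328 MeV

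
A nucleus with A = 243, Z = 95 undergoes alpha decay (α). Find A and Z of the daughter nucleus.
Daughter: A = 239, Z = 93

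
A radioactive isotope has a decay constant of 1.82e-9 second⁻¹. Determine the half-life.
t½ = ln(2)/λ = 3.809e8 seconds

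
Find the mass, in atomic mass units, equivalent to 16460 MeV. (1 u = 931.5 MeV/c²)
m = E/c² = 17.67 u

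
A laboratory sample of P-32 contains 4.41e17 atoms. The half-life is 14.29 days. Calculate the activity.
A = λN = 2.139e16 decays/day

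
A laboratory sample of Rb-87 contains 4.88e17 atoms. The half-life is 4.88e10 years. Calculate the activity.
A = λN = 6.931e6 decays/year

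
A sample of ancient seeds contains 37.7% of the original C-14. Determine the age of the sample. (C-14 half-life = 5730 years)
Age = t½ × log₂(1/ratio) = 8064 years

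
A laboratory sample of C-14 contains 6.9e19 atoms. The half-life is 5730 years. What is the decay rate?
A = λN = 8.347e15 decays/year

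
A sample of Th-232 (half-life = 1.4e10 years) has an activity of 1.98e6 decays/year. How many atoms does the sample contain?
N = A/λ = 3.999e16 atoms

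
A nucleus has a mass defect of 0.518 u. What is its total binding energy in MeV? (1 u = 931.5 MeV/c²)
B.E. = Δm × 931.5 = 482.5 MeV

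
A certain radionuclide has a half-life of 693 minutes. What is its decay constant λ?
λ = ln(2)/t½ = 0.001 minute⁻¹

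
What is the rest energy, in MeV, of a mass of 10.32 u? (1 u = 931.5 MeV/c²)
E = mc² = 9613 MeV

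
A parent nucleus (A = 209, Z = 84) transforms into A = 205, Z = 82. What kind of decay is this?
ΔA = -4, ΔZ = -2 ⇒ alpha decay (α)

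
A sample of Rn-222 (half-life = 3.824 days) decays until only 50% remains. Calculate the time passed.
t = t½ × log₂(N₀/N) = 3.824 days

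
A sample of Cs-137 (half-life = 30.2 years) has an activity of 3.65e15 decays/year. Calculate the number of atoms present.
N = A/λ = 1.59e17 atoms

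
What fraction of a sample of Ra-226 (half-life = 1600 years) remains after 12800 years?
N/N₀ = (1/2)^(t/t½) = 0.003906 = 0.391%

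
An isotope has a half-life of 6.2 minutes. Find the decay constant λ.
λ = ln(2)/t½ = 0.1118 minute⁻¹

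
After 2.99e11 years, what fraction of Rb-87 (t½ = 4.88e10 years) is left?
N/N₀ = (1/2)^(t/t½) = 0.01431 = 1.43%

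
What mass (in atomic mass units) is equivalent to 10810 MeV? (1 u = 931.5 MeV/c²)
m = E/c² = 11.6 u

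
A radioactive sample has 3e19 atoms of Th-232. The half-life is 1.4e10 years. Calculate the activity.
A = λN = 1.485e9 decays/year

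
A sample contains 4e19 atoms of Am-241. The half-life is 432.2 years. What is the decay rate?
A = λN = 6.415e16 decays/year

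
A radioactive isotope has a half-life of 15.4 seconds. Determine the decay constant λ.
λ = ln(2)/t½ = 0.04501 second⁻¹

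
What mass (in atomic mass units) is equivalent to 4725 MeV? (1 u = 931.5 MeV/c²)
m = E/c² = 5.072 u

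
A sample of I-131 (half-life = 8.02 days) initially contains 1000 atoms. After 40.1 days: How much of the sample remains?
N = N₀(1/2)^(t/t½) = 31.25 atoms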